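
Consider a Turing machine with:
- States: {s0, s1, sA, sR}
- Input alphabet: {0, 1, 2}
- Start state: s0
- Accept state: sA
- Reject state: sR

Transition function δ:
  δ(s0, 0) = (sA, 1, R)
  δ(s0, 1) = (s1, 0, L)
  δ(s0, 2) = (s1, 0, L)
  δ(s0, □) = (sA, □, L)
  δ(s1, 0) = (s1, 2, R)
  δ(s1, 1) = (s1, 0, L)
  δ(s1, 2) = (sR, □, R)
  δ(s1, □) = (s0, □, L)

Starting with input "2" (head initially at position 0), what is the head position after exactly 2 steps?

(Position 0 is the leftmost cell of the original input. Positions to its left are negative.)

Execution trace (head position shown):
Step 0: [s0]2  (head at position 0)
Step 1: move left → [s1]□0  (head at position -1)
Step 2: move left → [s0]□□0  (head at position -2)

After 2 steps, the head is at position -2.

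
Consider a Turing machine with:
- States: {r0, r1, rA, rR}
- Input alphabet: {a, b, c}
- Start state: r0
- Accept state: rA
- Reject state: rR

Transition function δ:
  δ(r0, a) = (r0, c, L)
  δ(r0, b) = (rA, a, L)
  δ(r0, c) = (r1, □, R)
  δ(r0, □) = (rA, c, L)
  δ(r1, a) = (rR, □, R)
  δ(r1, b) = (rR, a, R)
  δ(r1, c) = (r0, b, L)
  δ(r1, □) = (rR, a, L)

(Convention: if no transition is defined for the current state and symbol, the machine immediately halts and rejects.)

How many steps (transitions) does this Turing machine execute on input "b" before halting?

Execution trace:
Initial: [r0]b
Step 1: δ(r0, b) = (rA, a, L) → [rA]□a

The machine reaches the accept state rA and halts.

The machine executed 1 step before halting.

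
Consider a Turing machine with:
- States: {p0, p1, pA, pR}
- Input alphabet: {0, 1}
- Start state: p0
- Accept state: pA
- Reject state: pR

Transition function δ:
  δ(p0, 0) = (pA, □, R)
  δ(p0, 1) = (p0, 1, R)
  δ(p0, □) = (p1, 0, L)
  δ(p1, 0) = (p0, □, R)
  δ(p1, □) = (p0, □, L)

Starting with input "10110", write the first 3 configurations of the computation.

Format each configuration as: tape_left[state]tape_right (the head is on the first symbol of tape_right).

Transitions applied:
Step 1: δ(p0, 1) = (p0, 1, R)
Step 2: δ(p0, 0) = (pA, □, R)

The first 3 configurations are:
[p0]10110 ⊢ 1[p0]0110 ⊢ 1□[pA]110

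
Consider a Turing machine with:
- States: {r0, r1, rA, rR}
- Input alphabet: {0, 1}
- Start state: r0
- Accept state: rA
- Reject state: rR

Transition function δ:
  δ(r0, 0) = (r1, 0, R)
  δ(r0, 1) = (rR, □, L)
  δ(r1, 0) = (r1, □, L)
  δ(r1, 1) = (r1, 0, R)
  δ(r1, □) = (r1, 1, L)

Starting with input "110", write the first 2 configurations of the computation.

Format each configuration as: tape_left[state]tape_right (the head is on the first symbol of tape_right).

Transitions applied:
Step 1: δ(r0, 1) = (rR, □, L)

The first 2 configurations are:
[r0]110 ⊢ [rR]□□10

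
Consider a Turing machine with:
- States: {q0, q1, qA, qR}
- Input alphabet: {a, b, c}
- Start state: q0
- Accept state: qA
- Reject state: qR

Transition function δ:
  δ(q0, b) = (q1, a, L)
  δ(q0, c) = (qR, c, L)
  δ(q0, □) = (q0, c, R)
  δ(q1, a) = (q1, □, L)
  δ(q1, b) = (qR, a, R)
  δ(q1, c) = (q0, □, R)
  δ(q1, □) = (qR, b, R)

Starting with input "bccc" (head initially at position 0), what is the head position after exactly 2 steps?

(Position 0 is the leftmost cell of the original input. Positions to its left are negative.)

Execution trace (head position shown):
Step 0: [q0]bccc  (head at position 0)
Step 1: move left → [q1]□accc  (head at position -1)
Step 2: move right → b[qR]accc  (head at position 0)

After 2 steps, the head is at position 0.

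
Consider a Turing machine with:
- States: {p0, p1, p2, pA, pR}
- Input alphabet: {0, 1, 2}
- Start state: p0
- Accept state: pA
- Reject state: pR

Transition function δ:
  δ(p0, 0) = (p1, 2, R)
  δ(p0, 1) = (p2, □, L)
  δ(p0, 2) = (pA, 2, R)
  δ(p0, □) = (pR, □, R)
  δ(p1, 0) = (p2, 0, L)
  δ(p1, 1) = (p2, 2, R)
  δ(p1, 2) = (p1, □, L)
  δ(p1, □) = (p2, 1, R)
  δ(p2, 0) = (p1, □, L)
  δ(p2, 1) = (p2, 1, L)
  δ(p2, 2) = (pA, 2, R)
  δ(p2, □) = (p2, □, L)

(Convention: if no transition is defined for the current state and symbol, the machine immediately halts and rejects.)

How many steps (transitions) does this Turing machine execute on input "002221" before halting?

Execution trace:
Initial: [p0]002221
Step 1: δ(p0, 0) = (p1, 2, R) → 2[p1]02221
Step 2: δ(p1, 0) = (p2, 0, L) → [p2]202221
Step 3: δ(p2, 2) = (pA, 2, R) → 2[pA]02221

The machine reaches the accept state pA and halts.

The machine executed 3 steps before halting.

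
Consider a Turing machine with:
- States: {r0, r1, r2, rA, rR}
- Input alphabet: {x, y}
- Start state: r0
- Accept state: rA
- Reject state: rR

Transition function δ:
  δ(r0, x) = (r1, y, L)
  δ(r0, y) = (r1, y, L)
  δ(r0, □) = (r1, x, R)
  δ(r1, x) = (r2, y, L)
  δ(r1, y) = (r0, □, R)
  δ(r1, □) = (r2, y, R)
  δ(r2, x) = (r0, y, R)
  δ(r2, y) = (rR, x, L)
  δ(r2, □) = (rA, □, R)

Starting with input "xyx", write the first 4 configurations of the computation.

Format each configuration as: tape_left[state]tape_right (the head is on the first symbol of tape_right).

Transitions applied:
Step 1: δ(r0, x) = (r1, y, L)
Step 2: δ(r1, □) = (r2, y, R)
Step 3: δ(r2, y) = (rR, x, L)

The first 4 configurations are:
[r0]xyx ⊢ [r1]□yyx ⊢ y[r2]yyx ⊢ [rR]yxyx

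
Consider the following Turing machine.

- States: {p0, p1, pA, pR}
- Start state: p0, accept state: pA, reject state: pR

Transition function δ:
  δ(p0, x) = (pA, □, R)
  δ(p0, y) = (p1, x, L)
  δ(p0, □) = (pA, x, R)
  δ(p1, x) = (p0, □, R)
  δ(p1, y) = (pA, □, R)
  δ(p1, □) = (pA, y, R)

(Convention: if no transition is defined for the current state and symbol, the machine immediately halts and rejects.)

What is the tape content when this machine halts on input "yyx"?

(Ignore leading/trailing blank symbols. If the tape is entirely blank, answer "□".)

Execution trace:
Initial: [p0]yyx
Step 1: δ(p0, y) = (p1, x, L) → [p1]□xyx
Step 2: δ(p1, □) = (pA, y, R) → y[pA]xyx

The machine reaches the accept state pA and halts.

Final tape (ignoring leading/trailing blanks): yxyx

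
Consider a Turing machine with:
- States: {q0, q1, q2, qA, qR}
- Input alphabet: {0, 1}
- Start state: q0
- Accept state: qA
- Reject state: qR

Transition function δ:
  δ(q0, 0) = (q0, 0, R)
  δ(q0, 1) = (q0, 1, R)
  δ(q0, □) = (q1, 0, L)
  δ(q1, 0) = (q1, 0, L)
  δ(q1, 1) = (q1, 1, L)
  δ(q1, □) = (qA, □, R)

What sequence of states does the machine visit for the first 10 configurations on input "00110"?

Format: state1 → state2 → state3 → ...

Execution trace:
Initial: [q0]00110
Step 1: δ(q0, 0) = (q0, 0, R) → 0[q0]0110
Step 2: δ(q0, 0) = (q0, 0, R) → 00[q0]110
Step 3: δ(q0, 1) = (q0, 1, R) → 001[q0]10
Step 4: δ(q0, 1) = (q0, 1, R) → 0011[q0]0
Step 5: δ(q0, 0) = (q0, 0, R) → 00110[q0]□
Step 6: δ(q0, □) = (q1, 0, L) → 0011[q1]00
Step 7: δ(q1, 0) = (q1, 0, L) → 001[q1]100
Step 8: δ(q1, 1) = (q1, 1, L) → 00[q1]1100
Step 9: δ(q1, 1) = (q1, 1, L) → 0[q1]01100

State sequence: q0 → q0 → q0 → q0 → q0 → q0 → q1 → q1 → q1 → q1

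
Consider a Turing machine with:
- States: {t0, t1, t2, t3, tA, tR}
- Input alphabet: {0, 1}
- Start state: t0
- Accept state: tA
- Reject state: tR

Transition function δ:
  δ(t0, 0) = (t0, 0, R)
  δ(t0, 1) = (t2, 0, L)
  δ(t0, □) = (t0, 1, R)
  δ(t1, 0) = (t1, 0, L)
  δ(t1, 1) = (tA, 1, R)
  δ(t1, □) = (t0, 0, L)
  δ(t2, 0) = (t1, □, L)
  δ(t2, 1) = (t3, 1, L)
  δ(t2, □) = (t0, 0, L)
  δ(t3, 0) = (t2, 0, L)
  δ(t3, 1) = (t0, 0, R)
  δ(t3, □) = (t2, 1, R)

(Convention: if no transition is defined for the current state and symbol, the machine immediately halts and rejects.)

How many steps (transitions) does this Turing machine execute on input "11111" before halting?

Execution trace:
Initial: [t0]11111
Step 1: δ(t0, 1) = (t2, 0, L) → [t2]□01111
Step 2: δ(t2, □) = (t0, 0, L) → [t0]□001111
Step 3: δ(t0, □) = (t0, 1, R) → 1[t0]001111
Step 4: δ(t0, 0) = (t0, 0, R) → 10[t0]01111
Step 5: δ(t0, 0) = (t0, 0, R) → 100[t0]1111
Step 6: δ(t0, 1) = (t2, 0, L) → 10[t2]00111
Step 7: δ(t2, 0) = (t1, □, L) → 1[t1]0□0111
Step 8: δ(t1, 0) = (t1, 0, L) → [t1]10□0111
Step 9: δ(t1, 1) = (tA, 1, R) → 1[tA]0□0111

The machine reaches the accept state tA and halts.

The machine executed 9 steps before halting.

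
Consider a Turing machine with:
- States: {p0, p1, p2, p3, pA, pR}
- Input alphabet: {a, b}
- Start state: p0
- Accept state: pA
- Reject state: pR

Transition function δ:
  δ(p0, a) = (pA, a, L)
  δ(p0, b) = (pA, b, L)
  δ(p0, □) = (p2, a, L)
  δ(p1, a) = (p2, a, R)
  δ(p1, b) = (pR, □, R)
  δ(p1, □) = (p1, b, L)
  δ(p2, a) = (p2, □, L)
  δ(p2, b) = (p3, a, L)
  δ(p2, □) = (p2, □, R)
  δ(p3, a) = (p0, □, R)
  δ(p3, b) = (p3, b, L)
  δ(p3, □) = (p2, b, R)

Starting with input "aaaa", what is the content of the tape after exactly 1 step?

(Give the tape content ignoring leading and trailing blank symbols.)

Execution trace:
Initial: [p0]aaaa
Step 1: δ(p0, a) = (pA, a, L) → [pA]□aaaa

The machine reaches the accept state pA and halts.

After 1 step, the tape (ignoring leading/trailing blanks) is: aaaa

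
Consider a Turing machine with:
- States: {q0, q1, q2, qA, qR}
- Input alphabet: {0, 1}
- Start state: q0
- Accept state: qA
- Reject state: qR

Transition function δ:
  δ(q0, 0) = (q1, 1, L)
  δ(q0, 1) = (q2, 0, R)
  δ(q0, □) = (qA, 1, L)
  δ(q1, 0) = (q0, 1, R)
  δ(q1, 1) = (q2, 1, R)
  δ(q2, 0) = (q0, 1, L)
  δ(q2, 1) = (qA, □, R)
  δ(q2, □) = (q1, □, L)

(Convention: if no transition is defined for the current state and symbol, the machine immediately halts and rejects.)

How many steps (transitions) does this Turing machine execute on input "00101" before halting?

Execution trace:
Initial: [q0]00101
Step 1: δ(q0, 0) = (q1, 1, L) → [q1]□10101

No transition is defined for δ(q1, □). By convention the machine halts and rejects.

The machine executed 1 step before halting.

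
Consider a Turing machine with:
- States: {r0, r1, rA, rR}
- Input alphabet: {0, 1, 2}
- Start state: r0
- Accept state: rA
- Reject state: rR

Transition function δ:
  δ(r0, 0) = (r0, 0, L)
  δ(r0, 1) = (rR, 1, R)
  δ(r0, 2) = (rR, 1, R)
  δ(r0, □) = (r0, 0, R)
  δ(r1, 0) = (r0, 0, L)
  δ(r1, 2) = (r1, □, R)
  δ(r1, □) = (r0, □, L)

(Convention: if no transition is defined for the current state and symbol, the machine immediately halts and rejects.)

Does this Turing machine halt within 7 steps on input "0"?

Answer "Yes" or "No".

Execution trace:
Initial: [r0]0
Step 1: δ(r0, 0) = (r0, 0, L) → [r0]□0
Step 2: δ(r0, □) = (r0, 0, R) → 0[r0]0
Step 3: δ(r0, 0) = (r0, 0, L) → [r0]00
Step 4: δ(r0, 0) = (r0, 0, L) → [r0]□00
Step 5: δ(r0, □) = (r0, 0, R) → 0[r0]00
Step 6: δ(r0, 0) = (r0, 0, L) → [r0]000
Step 7: δ(r0, 0) = (r0, 0, L) → [r0]□000

The machine has not reached a halting state after 7 steps.
The machine did not halt within the 7-step bound.

Answer: No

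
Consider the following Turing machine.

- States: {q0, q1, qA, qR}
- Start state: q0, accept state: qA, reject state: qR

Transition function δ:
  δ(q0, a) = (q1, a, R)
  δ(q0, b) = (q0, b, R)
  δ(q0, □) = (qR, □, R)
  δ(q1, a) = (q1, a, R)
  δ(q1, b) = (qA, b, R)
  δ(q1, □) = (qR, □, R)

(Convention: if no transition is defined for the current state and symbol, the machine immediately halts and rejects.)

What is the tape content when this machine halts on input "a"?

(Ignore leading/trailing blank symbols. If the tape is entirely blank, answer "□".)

Execution trace:
Initial: [q0]a
Step 1: δ(q0, a) = (q1, a, R) → a[q1]□
Step 2: δ(q1, □) = (qR, □, R) → a□[qR]□

The machine reaches the reject state qR and halts.

Final tape (ignoring leading/trailing blanks): a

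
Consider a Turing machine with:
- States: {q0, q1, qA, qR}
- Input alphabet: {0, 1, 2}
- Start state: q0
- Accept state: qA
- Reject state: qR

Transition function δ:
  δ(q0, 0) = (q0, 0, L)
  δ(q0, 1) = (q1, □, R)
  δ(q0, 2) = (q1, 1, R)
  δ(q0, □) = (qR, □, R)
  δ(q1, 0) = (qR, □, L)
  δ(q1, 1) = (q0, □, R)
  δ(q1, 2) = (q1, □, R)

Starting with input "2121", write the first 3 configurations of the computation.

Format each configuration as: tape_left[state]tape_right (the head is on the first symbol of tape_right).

Transitions applied:
Step 1: δ(q0, 2) = (q1, 1, R)
Step 2: δ(q1, 1) = (q0, □, R)

The first 3 configurations are:
[q0]2121 ⊢ 1[q1]121 ⊢ 1□[q0]21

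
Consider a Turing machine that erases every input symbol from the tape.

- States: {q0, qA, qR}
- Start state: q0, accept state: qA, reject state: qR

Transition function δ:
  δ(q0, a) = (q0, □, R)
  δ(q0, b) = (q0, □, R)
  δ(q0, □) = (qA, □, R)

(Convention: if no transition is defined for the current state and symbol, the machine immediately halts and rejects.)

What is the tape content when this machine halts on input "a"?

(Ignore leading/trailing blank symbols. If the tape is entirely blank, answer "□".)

Execution trace:
Initial: [q0]a
Step 1: δ(q0, a) = (q0, □, R) → □[q0]□
Step 2: δ(q0, □) = (qA, □, R) → □□[qA]□

The machine reaches the accept state qA and halts.

Final tape (ignoring leading/trailing blanks): □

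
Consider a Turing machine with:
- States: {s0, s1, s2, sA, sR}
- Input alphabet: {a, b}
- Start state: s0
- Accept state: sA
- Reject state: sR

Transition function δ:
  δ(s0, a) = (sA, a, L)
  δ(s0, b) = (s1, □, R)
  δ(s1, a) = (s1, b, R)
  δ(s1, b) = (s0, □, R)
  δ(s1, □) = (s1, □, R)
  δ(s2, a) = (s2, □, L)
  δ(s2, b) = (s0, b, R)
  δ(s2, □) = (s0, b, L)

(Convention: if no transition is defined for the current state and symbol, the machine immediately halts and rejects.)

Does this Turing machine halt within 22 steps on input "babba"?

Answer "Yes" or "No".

Execution trace:
Initial: [s0]babba
Step 1: δ(s0, b) = (s1, □, R) → □[s1]abba
Step 2: δ(s1, a) = (s1, b, R) → □b[s1]bba
Step 3: δ(s1, b) = (s0, □, R) → □b□[s0]ba
Step 4: δ(s0, b) = (s1, □, R) → □b□□[s1]a
Step 5: δ(s1, a) = (s1, b, R) → □b□□b[s1]□
Step 6: δ(s1, □) = (s1, □, R) → □b□□b□[s1]□
Step 7: δ(s1, □) = (s1, □, R) → □b□□b□□[s1]□
Step 8: δ(s1, □) = (s1, □, R) → □b□□b□□□[s1]□
Step 9: δ(s1, □) = (s1, □, R) → □b□□b□□□□[s1]□
Step 10: δ(s1, □) = (s1, □, R) → □b□□b□□□□□[s1]□
Step 11: δ(s1, □) = (s1, □, R) → □b□□b□□□□□□[s1]□
Step 12: δ(s1, □) = (s1, □, R) → □b□□b□□□□□□□[s1]□
Step 13: δ(s1, □) = (s1, □, R) → □b□□b□□□□□□□□[s1]□
Step 14: δ(s1, □) = (s1, □, R) → □b□□b□□□□□□□□□[s1]□
Step 15: δ(s1, □) = (s1, □, R) → □b□□b□□□□□□□□□□[s1]□
Step 16: δ(s1, □) = (s1, □, R) → □b□□b□□□□□□□□□□□[s1]□
Step 17: δ(s1, □) = (s1, □, R) → □b□□b□□□□□□□□□□□□[s1]□
Step 18: δ(s1, □) = (s1, □, R) → □b□□b□□□□□□□□□□□□□[s1]□
Step 19: δ(s1, □) = (s1, □, R) → □b□□b□□□□□□□□□□□□□□[s1]□
Step 20: δ(s1, □) = (s1, □, R) → □b□□b□□□□□□□□□□□□□□□[s1]□
Step 21: δ(s1, □) = (s1, □, R) → □b□□b□□□□□□□□□□□□□□□□[s1]□
Step 22: δ(s1, □) = (s1, □, R) → □b□□b□□□□□□□□□□□□□□□□□[s1]□

The machine has not reached a halting state after 22 steps.
The machine did not halt within the 22-step bound.

Answer: No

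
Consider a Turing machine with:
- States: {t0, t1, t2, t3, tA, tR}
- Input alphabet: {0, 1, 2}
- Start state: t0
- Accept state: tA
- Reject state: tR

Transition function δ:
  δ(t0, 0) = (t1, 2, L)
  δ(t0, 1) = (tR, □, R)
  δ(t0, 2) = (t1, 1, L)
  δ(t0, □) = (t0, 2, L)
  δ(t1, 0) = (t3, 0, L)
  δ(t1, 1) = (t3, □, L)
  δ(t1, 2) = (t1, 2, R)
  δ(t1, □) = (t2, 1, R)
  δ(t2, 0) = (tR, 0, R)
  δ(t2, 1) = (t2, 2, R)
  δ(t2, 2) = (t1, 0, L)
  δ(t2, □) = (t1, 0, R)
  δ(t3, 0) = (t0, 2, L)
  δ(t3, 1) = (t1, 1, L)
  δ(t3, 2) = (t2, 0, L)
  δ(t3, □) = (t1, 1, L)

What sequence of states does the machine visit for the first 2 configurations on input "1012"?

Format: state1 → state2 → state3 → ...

Execution trace:
Initial: [t0]1012
Step 1: δ(t0, 1) = (tR, □, R) → □[tR]012

The machine reaches the reject state tR and halts.

State sequence: t0 → tR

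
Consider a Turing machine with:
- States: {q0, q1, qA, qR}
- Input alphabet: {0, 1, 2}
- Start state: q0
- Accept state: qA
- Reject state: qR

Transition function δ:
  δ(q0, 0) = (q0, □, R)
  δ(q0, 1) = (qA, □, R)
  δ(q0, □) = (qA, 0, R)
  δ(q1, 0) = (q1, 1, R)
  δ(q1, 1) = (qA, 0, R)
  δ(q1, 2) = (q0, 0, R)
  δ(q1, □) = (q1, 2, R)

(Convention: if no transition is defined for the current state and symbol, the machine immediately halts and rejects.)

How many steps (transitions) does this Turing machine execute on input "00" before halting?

Execution trace:
Initial: [q0]00
Step 1: δ(q0, 0) = (q0, □, R) → □[q0]0
Step 2: δ(q0, 0) = (q0, □, R) → □□[q0]□
Step 3: δ(q0, □) = (qA, 0, R) → □□0[qA]□

The machine reaches the accept state qA and halts.

The machine executed 3 steps before halting.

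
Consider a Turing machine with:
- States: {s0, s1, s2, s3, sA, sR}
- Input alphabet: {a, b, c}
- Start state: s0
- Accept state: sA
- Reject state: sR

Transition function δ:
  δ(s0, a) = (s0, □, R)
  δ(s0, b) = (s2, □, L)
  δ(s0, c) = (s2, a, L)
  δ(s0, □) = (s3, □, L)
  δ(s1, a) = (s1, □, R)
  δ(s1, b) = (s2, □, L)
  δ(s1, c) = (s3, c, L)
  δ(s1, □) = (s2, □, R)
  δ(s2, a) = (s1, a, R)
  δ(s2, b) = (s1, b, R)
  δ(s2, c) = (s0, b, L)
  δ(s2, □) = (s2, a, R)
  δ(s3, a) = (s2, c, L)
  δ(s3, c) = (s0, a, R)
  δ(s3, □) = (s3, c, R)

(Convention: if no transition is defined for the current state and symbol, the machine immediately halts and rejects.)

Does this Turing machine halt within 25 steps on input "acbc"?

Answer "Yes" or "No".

Execution trace:
Initial: [s0]acbc
Step 1: δ(s0, a) = (s0, □, R) → □[s0]cbc
Step 2: δ(s0, c) = (s2, a, L) → [s2]□abc
Step 3: δ(s2, □) = (s2, a, R) → a[s2]abc
Step 4: δ(s2, a) = (s1, a, R) → aa[s1]bc
Step 5: δ(s1, b) = (s2, □, L) → a[s2]a□c
Step 6: δ(s2, a) = (s1, a, R) → aa[s1]□c
Step 7: δ(s1, □) = (s2, □, R) → aa□[s2]c
Step 8: δ(s2, c) = (s0, b, L) → aa[s0]□b
Step 9: δ(s0, □) = (s3, □, L) → a[s3]a□b
Step 10: δ(s3, a) = (s2, c, L) → [s2]ac□b
Step 11: δ(s2, a) = (s1, a, R) → a[s1]c□b
Step 12: δ(s1, c) = (s3, c, L) → [s3]ac□b
Step 13: δ(s3, a) = (s2, c, L) → [s2]□cc□b
Step 14: δ(s2, □) = (s2, a, R) → a[s2]cc□b
Step 15: δ(s2, c) = (s0, b, L) → [s0]abc□b
Step 16: δ(s0, a) = (s0, □, R) → □[s0]bc□b
Step 17: δ(s0, b) = (s2, □, L) → [s2]□□c□b
Step 18: δ(s2, □) = (s2, a, R) → a[s2]□c□b
Step 19: δ(s2, □) = (s2, a, R) → aa[s2]c□b
Step 20: δ(s2, c) = (s0, b, L) → a[s0]ab□b
Step 21: δ(s0, a) = (s0, □, R) → a□[s0]b□b
Step 22: δ(s0, b) = (s2, □, L) → a[s2]□□□b
Step 23: δ(s2, □) = (s2, a, R) → aa[s2]□□b
Step 24: δ(s2, □) = (s2, a, R) → aaa[s2]□b
Step 25: δ(s2, □) = (s2, a, R) → aaaa[s2]b

The machine has not reached a halting state after 25 steps.
The machine did not halt within the 25-step bound.

Answer: No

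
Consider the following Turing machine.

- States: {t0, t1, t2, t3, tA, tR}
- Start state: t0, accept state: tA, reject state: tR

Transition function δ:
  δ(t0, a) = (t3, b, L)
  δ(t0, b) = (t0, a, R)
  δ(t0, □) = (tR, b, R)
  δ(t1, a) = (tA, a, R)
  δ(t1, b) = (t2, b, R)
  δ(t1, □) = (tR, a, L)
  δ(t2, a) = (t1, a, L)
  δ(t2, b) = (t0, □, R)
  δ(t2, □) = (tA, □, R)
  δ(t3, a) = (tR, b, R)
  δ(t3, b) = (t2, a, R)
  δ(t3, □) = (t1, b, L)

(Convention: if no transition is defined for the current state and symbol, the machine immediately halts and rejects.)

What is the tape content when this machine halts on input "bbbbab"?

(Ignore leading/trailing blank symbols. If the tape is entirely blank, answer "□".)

Execution trace:
Initial: [t0]bbbbab
Step 1: δ(t0, b) = (t0, a, R) → a[t0]bbbab
Step 2: δ(t0, b) = (t0, a, R) → aa[t0]bbab
Step 3: δ(t0, b) = (t0, a, R) → aaa[t0]bab
Step 4: δ(t0, b) = (t0, a, R) → aaaa[t0]ab
Step 5: δ(t0, a) = (t3, b, L) → aaa[t3]abb
Step 6: δ(t3, a) = (tR, b, R) → aaab[tR]bb

The machine reaches the reject state tR and halts.

Final tape (ignoring leading/trailing blanks): aaabbb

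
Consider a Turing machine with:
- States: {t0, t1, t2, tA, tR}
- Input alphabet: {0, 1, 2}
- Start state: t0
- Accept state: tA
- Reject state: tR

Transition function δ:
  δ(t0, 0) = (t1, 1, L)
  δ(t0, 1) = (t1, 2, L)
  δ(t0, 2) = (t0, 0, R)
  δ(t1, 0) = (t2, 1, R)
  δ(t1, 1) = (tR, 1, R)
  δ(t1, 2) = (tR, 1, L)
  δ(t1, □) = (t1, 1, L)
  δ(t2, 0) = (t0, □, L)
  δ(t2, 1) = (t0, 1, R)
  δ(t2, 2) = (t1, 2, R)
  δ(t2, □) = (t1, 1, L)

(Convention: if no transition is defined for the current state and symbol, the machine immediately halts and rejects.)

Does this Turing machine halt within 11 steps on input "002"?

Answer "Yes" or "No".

Execution trace:
Initial: [t0]002
Step 1: δ(t0, 0) = (t1, 1, L) → [t1]□102
Step 2: δ(t1, □) = (t1, 1, L) → [t1]□1102
Step 3: δ(t1, □) = (t1, 1, L) → [t1]□11102
Step 4: δ(t1, □) = (t1, 1, L) → [t1]□111102
Step 5: δ(t1, □) = (t1, 1, L) → [t1]□1111102
Step 6: δ(t1, □) = (t1, 1, L) → [t1]□11111102
Step 7: δ(t1, □) = (t1, 1, L) → [t1]□111111102
Step 8: δ(t1, □) = (t1, 1, L) → [t1]□1111111102
Step 9: δ(t1, □) = (t1, 1, L) → [t1]□11111111102
Step 10: δ(t1, □) = (t1, 1, L) → [t1]□111111111102
Step 11: δ(t1, □) = (t1, 1, L) → [t1]□1111111111102

The machine has not reached a halting state after 11 steps.
The machine did not halt within the 11-step bound.

Answer: No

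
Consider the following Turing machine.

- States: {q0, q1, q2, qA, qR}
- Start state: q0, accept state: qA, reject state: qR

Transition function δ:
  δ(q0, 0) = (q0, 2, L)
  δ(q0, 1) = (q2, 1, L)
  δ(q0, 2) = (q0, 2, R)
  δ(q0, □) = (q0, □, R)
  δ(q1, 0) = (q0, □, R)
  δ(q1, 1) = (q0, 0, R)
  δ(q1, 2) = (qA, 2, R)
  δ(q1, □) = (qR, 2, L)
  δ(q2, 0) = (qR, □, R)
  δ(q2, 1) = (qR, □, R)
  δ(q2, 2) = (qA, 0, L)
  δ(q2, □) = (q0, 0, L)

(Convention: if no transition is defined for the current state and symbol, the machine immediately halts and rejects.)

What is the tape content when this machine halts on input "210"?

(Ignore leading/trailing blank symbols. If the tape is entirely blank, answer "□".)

Execution trace:
Initial: [q0]210
Step 1: δ(q0, 2) = (q0, 2, R) → 2[q0]10
Step 2: δ(q0, 1) = (q2, 1, L) → [q2]210
Step 3: δ(q2, 2) = (qA, 0, L) → [qA]□010

The machine reaches the accept state qA and halts.

Final tape (ignoring leading/trailing blanks): 010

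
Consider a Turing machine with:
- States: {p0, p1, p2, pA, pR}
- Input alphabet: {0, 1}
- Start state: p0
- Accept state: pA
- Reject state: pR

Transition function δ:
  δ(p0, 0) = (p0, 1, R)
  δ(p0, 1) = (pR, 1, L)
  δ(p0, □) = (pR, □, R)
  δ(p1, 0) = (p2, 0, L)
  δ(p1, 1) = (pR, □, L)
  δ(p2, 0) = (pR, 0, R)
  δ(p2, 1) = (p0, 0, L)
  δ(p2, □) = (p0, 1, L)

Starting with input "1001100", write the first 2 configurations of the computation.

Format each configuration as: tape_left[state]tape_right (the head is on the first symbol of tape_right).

Transitions applied:
Step 1: δ(p0, 1) = (pR, 1, L)

The first 2 configurations are:
[p0]1001100 ⊢ [pR]□1001100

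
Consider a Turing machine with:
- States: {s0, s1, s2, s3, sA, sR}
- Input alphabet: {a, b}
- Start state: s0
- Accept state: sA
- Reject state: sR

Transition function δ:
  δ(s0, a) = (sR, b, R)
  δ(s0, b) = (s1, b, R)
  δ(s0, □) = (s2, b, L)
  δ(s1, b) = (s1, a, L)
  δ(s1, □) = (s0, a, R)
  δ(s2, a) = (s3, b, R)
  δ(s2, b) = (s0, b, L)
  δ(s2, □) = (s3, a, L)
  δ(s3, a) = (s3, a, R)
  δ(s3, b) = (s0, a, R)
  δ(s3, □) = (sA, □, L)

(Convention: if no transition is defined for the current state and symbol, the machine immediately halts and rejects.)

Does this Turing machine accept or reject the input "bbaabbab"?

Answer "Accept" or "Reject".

Execution trace:
Initial: [s0]bbaabbab
Step 1: δ(s0, b) = (s1, b, R) → b[s1]baabbab
Step 2: δ(s1, b) = (s1, a, L) → [s1]baaabbab
Step 3: δ(s1, b) = (s1, a, L) → [s1]□aaaabbab
Step 4: δ(s1, □) = (s0, a, R) → a[s0]aaaabbab
Step 5: δ(s0, a) = (sR, b, R) → ab[sR]aaabbab

The machine reaches the reject state sR and halts.

Answer: Reject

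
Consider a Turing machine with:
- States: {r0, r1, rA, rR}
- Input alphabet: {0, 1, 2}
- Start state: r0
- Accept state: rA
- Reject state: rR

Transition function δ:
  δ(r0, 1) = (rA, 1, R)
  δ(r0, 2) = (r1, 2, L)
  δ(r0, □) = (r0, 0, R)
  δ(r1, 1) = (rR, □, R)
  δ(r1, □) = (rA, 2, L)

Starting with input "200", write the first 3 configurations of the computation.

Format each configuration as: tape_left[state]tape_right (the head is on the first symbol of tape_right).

Transitions applied:
Step 1: δ(r0, 2) = (r1, 2, L)
Step 2: δ(r1, □) = (rA, 2, L)

The first 3 configurations are:
[r0]200 ⊢ [r1]□200 ⊢ [rA]□2200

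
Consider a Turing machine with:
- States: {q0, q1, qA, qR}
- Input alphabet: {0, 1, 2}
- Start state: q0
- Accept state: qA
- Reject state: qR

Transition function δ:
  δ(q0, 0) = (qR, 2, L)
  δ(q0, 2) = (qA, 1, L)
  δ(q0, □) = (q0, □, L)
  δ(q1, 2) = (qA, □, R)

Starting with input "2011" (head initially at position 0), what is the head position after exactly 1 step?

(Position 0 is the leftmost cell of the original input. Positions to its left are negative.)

Execution trace (head position shown):
Step 0: [q0]2011  (head at position 0)
Step 1: move left → [qA]□1011  (head at position -1)

After 1 step, the head is at position -1.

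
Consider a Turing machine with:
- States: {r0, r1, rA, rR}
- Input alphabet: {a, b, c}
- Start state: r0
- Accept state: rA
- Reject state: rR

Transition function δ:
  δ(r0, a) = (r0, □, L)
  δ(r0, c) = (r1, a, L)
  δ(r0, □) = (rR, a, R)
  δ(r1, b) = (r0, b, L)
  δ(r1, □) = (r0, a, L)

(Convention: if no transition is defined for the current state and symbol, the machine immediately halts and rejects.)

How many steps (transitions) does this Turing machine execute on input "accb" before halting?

Execution trace:
Initial: [r0]accb
Step 1: δ(r0, a) = (r0, □, L) → [r0]□□ccb
Step 2: δ(r0, □) = (rR, a, R) → a[rR]□ccb

The machine reaches the reject state rR and halts.

The machine executed 2 steps before halting.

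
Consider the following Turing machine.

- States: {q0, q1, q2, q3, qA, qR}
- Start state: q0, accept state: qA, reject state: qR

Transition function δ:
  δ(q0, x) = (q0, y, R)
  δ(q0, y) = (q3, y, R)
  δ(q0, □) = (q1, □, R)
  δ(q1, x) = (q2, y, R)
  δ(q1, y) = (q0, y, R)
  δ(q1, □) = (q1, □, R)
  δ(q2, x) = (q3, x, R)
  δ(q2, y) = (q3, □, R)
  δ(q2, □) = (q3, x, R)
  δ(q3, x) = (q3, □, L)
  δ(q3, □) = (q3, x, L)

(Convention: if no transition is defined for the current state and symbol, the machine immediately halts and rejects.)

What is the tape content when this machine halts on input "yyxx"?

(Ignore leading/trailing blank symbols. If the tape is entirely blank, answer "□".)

Execution trace:
Initial: [q0]yyxx
Step 1: δ(q0, y) = (q3, y, R) → y[q3]yxx

No transition is defined for δ(q3, y). By convention the machine halts and rejects.

Final tape (ignoring leading/trailing blanks): yyxx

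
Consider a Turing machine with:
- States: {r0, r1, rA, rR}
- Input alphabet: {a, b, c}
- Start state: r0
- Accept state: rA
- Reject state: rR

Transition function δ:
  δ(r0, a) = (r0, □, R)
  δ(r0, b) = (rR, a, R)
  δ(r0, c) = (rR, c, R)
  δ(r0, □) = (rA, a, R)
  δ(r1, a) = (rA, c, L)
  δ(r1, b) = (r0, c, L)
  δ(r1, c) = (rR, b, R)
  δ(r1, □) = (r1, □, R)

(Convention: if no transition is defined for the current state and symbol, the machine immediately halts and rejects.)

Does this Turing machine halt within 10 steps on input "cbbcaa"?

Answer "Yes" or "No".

Execution trace:
Initial: [r0]cbbcaa
Step 1: δ(r0, c) = (rR, c, R) → c[rR]bbcaa

The machine reaches the reject state rR and halts.
The machine halted after 1 step (within the 10-step bound).

Answer: Yes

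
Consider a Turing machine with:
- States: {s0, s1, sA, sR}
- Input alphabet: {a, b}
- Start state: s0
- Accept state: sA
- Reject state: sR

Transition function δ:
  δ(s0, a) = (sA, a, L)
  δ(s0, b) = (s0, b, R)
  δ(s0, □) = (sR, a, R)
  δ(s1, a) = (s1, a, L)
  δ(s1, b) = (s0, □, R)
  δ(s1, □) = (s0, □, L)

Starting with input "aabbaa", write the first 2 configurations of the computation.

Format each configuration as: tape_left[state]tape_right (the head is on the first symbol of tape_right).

Transitions applied:
Step 1: δ(s0, a) = (sA, a, L)

The first 2 configurations are:
[s0]aabbaa ⊢ [sA]□aabbaa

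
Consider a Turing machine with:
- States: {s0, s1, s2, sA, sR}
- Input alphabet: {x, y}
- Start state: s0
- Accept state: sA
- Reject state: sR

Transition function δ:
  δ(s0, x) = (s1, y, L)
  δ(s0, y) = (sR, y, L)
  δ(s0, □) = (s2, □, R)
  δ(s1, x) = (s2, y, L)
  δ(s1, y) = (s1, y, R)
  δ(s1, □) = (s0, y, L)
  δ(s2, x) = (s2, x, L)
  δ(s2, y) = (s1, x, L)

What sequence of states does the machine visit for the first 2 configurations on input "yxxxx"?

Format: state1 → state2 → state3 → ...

Execution trace:
Initial: [s0]yxxxx
Step 1: δ(s0, y) = (sR, y, L) → [sR]□yxxxx

The machine reaches the reject state sR and halts.

State sequence: s0 → sR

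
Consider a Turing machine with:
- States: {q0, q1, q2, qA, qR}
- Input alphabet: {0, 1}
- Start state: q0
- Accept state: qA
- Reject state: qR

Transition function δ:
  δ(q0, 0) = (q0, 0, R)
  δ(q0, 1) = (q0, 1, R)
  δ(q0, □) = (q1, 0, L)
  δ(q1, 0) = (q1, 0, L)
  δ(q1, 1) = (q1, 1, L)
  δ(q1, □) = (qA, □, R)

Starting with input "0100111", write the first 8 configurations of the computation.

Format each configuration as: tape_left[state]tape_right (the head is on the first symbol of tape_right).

Transitions applied:
Step 1: δ(q0, 0) = (q0, 0, R)
Step 2: δ(q0, 1) = (q0, 1, R)
Step 3: δ(q0, 0) = (q0, 0, R)
Step 4: δ(q0, 0) = (q0, 0, R)
Step 5: δ(q0, 1) = (q0, 1, R)
Step 6: δ(q0, 1) = (q0, 1, R)
Step 7: δ(q0, 1) = (q0, 1, R)

The first 8 configurations are:
[q0]0100111 ⊢ 0[q0]100111 ⊢ 01[q0]00111 ⊢ 010[q0]0111 ⊢ 0100[q0]111 ⊢ 01001[q0]11 ⊢ 010011[q0]1 ⊢ 0100111[q0]□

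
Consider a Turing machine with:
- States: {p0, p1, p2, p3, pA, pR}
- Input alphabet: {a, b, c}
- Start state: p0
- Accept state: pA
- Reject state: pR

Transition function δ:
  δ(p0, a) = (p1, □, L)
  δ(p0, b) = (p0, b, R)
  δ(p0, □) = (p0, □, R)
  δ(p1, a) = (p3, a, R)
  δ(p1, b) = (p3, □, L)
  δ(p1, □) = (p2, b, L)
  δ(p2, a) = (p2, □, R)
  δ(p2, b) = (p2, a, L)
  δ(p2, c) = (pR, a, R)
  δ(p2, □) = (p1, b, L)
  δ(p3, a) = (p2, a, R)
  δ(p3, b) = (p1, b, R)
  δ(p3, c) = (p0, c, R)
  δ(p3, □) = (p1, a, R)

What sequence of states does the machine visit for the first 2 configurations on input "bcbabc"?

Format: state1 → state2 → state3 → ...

Execution trace:
Initial: [p0]bcbabc
Step 1: δ(p0, b) = (p0, b, R) → b[p0]cbabc

No transition is defined for δ(p0, c). By convention the machine halts and rejects.

State sequence: p0 → p0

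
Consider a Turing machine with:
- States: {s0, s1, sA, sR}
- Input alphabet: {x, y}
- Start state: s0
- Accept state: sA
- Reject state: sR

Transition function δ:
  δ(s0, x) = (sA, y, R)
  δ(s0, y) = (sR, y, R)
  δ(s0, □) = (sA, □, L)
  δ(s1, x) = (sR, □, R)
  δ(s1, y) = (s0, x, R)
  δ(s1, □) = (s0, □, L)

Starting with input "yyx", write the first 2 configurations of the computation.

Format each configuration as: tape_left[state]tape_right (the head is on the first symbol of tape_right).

Transitions applied:
Step 1: δ(s0, y) = (sR, y, R)

The first 2 configurations are:
[s0]yyx ⊢ y[sR]yx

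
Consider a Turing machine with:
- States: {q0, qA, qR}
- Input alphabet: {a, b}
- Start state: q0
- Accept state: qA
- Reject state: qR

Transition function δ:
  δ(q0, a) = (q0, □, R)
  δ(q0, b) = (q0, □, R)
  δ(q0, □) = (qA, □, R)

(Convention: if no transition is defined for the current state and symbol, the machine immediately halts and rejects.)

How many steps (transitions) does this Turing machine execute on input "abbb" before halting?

Execution trace:
Initial: [q0]abbb
Step 1: δ(q0, a) = (q0, □, R) → □[q0]bbb
Step 2: δ(q0, b) = (q0, □, R) → □□[q0]bb
Step 3: δ(q0, b) = (q0, □, R) → □□□[q0]b
Step 4: δ(q0, b) = (q0, □, R) → □□□□[q0]□
Step 5: δ(q0, □) = (qA, □, R) → □□□□□[qA]□

The machine reaches the accept state qA and halts.

The machine executed 5 steps before halting.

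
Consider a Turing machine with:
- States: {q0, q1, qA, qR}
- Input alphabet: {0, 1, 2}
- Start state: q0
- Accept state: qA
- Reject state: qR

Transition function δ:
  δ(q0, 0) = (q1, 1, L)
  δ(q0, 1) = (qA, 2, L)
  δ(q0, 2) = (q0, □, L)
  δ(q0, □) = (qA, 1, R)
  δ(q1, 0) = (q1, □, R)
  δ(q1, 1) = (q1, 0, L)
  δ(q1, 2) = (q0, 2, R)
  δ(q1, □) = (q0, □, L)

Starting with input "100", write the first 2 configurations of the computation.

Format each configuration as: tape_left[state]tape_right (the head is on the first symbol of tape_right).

Transitions applied:
Step 1: δ(q0, 1) = (qA, 2, L)

The first 2 configurations are:
[q0]100 ⊢ [qA]□200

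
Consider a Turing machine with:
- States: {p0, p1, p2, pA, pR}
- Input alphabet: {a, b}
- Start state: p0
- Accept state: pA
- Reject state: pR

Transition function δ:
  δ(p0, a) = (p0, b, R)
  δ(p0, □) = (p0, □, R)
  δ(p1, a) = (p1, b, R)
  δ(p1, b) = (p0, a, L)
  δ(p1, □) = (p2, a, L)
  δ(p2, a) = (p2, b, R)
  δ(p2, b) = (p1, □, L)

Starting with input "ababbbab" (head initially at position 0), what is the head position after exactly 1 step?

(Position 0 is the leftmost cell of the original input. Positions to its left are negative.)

Execution trace (head position shown):
Step 0: [p0]ababbbab  (head at position 0)
Step 1: move right → b[p0]babbbab  (head at position 1)

After 1 step, the head is at position 1.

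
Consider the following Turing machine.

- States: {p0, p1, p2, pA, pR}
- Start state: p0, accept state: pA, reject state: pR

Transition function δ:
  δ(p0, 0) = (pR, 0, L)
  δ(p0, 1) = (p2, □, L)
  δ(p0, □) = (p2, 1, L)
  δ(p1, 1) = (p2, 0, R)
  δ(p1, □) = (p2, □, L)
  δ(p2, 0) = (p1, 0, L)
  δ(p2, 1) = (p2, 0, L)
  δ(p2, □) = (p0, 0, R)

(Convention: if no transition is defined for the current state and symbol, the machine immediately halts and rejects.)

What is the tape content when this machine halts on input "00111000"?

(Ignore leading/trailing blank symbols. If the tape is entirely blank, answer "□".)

Execution trace:
Initial: [p0]00111000
Step 1: δ(p0, 0) = (pR, 0, L) → [pR]□00111000

The machine reaches the reject state pR and halts.

Final tape (ignoring leading/trailing blanks): 00111000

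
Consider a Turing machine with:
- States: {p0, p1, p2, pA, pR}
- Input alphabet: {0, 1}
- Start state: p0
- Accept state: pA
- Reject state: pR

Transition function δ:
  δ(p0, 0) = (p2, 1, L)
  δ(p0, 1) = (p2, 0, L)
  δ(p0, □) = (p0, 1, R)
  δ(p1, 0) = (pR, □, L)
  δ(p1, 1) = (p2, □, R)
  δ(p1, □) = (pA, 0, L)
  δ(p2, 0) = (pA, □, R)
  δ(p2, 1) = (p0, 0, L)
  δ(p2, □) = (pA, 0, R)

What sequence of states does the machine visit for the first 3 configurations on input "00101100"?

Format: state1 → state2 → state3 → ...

Execution trace:
Initial: [p0]00101100
Step 1: δ(p0, 0) = (p2, 1, L) → [p2]□10101100
Step 2: δ(p2, □) = (pA, 0, R) → 0[pA]10101100

The machine reaches the accept state pA and halts.

State sequence: p0 → p2 → pA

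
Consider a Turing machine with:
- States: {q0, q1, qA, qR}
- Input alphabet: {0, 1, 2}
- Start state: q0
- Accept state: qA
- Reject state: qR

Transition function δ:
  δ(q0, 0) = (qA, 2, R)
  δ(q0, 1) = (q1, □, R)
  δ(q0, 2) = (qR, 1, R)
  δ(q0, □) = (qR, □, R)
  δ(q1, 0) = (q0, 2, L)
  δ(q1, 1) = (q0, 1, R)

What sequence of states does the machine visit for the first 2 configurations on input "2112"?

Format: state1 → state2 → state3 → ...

Execution trace:
Initial: [q0]2112
Step 1: δ(q0, 2) = (qR, 1, R) → 1[qR]112

The machine reaches the reject state qR and halts.

State sequence: q0 → qR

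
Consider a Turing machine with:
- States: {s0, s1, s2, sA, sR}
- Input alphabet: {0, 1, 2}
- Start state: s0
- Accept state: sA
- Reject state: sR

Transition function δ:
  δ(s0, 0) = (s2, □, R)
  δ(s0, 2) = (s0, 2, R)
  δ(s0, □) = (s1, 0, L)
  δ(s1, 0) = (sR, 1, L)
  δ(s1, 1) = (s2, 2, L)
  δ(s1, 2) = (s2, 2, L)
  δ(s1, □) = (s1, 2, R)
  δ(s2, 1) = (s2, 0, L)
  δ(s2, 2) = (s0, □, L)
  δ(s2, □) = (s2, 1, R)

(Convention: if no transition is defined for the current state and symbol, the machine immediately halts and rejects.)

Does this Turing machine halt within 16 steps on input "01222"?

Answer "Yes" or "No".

Execution trace:
Initial: [s0]01222
Step 1: δ(s0, 0) = (s2, □, R) → □[s2]1222
Step 2: δ(s2, 1) = (s2, 0, L) → [s2]□0222
Step 3: δ(s2, □) = (s2, 1, R) → 1[s2]0222

No transition is defined for δ(s2, 0). By convention the machine halts and rejects.
The machine halted after 3 steps (within the 16-step bound).

Answer: Yes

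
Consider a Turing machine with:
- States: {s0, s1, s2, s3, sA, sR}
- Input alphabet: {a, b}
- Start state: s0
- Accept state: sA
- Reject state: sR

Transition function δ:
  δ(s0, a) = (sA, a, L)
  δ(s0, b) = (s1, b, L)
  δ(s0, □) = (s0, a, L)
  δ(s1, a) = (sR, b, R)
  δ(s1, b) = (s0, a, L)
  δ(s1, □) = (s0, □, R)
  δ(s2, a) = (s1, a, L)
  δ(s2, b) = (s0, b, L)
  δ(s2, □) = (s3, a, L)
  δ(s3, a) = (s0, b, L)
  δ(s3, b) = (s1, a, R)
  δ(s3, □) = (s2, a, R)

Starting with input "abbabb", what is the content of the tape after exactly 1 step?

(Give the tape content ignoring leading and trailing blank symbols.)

Execution trace:
Initial: [s0]abbabb
Step 1: δ(s0, a) = (sA, a, L) → [sA]□abbabb

The machine reaches the accept state sA and halts.

After 1 step, the tape (ignoring leading/trailing blanks) is: abbabb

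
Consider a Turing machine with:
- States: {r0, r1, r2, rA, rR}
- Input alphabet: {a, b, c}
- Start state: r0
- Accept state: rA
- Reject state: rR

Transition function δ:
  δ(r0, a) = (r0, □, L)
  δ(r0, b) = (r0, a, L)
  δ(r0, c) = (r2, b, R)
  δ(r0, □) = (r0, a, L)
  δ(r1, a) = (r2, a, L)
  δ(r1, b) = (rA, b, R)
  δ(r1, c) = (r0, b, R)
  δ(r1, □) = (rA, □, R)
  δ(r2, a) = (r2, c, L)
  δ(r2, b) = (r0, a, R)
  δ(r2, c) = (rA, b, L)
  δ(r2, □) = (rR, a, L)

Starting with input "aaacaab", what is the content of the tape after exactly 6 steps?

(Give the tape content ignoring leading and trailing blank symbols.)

Execution trace:
Initial: [r0]aaacaab
Step 1: δ(r0, a) = (r0, □, L) → [r0]□□aacaab
Step 2: δ(r0, □) = (r0, a, L) → [r0]□a□aacaab
Step 3: δ(r0, □) = (r0, a, L) → [r0]□aa□aacaab
Step 4: δ(r0, □) = (r0, a, L) → [r0]□aaa□aacaab
Step 5: δ(r0, □) = (r0, a, L) → [r0]□aaaa□aacaab
Step 6: δ(r0, □) = (r0, a, L) → [r0]□aaaaa□aacaab

After 6 steps, the tape (ignoring leading/trailing blanks) is: aaaaa□aacaab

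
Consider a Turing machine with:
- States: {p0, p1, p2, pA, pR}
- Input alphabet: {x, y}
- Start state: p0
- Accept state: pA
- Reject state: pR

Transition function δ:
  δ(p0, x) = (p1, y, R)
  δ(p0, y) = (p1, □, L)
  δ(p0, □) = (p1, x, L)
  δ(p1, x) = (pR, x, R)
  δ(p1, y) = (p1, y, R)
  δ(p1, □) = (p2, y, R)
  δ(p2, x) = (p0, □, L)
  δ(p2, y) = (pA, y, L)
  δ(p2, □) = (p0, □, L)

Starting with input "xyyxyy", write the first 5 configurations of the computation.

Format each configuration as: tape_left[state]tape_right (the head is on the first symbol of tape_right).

Transitions applied:
Step 1: δ(p0, x) = (p1, y, R)
Step 2: δ(p1, y) = (p1, y, R)
Step 3: δ(p1, y) = (p1, y, R)
Step 4: δ(p1, x) = (pR, x, R)

The first 5 configurations are:
[p0]xyyxyy ⊢ y[p1]yyxyy ⊢ yy[p1]yxyy ⊢ yyy[p1]xyy ⊢ yyyx[pR]yy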